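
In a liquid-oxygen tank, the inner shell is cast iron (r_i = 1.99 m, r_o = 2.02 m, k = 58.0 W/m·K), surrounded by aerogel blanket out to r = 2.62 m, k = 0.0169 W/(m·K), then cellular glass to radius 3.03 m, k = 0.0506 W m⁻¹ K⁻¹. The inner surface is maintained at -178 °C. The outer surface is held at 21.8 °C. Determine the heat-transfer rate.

Treat each layer as a resistance in series:
  R_cast iron = (1/1.99 − 1/2.02)/(4πk) = 0.007463/(4π·58.0) = 1.024×10^-5 K/W
  R_aerogel blanket = (1/2.02 − 1/2.62)/(4πk) = 0.1134/(4π·0.0169) = 0.5338 K/W
  R_cellular glass = (1/2.62 − 1/3.03)/(4πk) = 0.05165/(4π·0.0506) = 0.08122 K/W
ΣR = 1.024×10^-5 + 0.5338 + 0.08122 = 0.6150 K/W
Q = ΔT/ΣR = (-178 °C − 21.8 °C)/0.6150 = -325 W
(Negative Q ⇒ heat flows inward; heat gain = 325 W.)

Q = 325 W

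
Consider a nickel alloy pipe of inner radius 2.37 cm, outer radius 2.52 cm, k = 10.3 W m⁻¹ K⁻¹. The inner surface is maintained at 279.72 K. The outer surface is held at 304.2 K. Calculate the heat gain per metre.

Q' = 2πk·ΔT/ln(r₂/r₁) = 2π × 10.3 × 24.48 / ln(0.0252/0.0237) = 25800 W/m

Q' = 25.8 kW/m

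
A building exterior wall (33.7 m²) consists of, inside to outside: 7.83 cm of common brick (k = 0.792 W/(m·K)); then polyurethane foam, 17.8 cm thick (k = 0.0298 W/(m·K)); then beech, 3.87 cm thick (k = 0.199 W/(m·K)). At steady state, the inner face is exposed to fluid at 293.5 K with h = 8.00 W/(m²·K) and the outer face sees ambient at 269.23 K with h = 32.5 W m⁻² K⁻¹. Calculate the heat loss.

Treat each layer as a resistance in series:
  R_conv,in = 1/(hA) = 1/(8.00·33.7) = 0.003709 K/W
  R_common brick = L/(kA) = 0.0783/(0.792·33.7) = 0.002934 K/W
  R_polyurethane foam = L/(kA) = 0.178/(0.0298·33.7) = 0.1772 K/W
  R_beech = L/(kA) = 0.0387/(0.199·33.7) = 0.005771 K/W
  R_conv,out = 1/(hA) = 1/(32.5·33.7) = 9.130×10^-4 K/W
ΣR = 0.003709 + 0.002934 + 0.1772 + 0.005771 + 9.130×10^-4 = 0.1905 K/W
Q = ΔT/ΣR = (293.5 K − 269.23 K)/0.1905 = 127 W

Q = 127 W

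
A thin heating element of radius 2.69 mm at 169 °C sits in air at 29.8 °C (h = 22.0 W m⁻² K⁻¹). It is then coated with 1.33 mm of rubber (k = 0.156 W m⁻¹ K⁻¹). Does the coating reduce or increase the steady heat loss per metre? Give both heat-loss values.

increases: 51.8 → 63.0 W/m

Critical radius for a cylinder: r_cr = k/h = 0.00709 m = 0.709 cm.
Outer radius after coating: r₂ = 0.00269 + 0.00133 = 0.00402 m.
Since r₁ < r_cr and r₂ ≤ r_cr, the coating moves toward the maximum at r_cr — heat loss rises.
Bare: R = 1/(2πr₁h) = 2.689 m·K/W; Q = 139.2/2.689 = 51.8 W/m.
Coated: R = R_cond + R_conv = 2.209 m·K/W; Q = 139.2/2.209 = 63.0 W/m.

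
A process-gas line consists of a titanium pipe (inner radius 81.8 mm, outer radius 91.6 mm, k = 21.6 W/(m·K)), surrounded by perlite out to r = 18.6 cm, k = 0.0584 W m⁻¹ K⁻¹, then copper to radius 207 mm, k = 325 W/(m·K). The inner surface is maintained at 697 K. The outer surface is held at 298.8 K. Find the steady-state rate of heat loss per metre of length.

Q' = 206 W/m

Treat each layer as a resistance in series:
  R'_titanium = ln(0.0916/0.0818)/(2πk) = 0.1132/(2π·21.6) = 8.338×10^-4 m·K/W
  R'_perlite = ln(0.186/0.0916)/(2πk) = 0.7083/(2π·0.0584) = 1.930 m·K/W
  R'_copper = ln(0.207/0.186)/(2πk) = 0.1070/(2π·325) = 5.239×10^-5 m·K/W
ΣR = 8.338×10^-4 + 1.930 + 5.239×10^-5 = 1.931 m·K/W
Q' = ΔT/ΣR = (697 K − 298.8 K)/1.931 = 206 W/m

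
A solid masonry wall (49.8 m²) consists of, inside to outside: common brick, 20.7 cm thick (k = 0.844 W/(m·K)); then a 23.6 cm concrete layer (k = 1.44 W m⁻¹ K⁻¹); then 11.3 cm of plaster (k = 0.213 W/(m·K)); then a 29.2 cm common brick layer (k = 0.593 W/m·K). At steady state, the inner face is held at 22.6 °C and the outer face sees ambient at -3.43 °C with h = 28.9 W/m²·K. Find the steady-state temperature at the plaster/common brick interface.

Resistance network (inner→outer):
  R_common brick = L/(kA) = 0.207/(0.844·49.8) = 0.004925 K/W
  R_concrete = L/(kA) = 0.236/(1.44·49.8) = 0.003291 K/W
  R_plaster = L/(kA) = 0.113/(0.213·49.8) = 0.01065 K/W
  R_common brick = L/(kA) = 0.292/(0.593·49.8) = 0.009888 K/W
  R_conv,out = 1/(hA) = 1/(28.9·49.8) = 6.948×10^-4 K/W
ΣR = 0.004925 + 0.003291 + 0.01065 + 0.009888 + 6.948×10^-4 = 0.02945 K/W
Q = ΔT/ΣR = (22.6 °C − -3.43 °C)/0.02945 = 883.9 W
From the inner boundary to the plaster/common brick interface, ΣR_partial = 0.01887 K/W.
T_interface = T_in − Q·ΣR_partial = 22.6 °C − (883.9)(0.01887) = 5.92 °C

T = 5.92 °C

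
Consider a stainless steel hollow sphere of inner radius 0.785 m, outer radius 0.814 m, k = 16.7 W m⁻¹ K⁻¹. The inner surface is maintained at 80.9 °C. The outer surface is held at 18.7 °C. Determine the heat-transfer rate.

Q = 4πk·ΔT/(1/r₁ − 1/r₂) = 4π × 16.7 × 62.2 / (1/0.785 − 1/0.814) = 2.88×10^5 W

Q = 288 kW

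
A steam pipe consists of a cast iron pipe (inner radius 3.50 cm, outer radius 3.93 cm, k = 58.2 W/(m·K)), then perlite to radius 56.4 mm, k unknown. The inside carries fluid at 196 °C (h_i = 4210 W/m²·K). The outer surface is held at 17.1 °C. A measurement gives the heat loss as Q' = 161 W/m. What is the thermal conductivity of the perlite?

k = 0.0518 W/m·K

ΣR = ΔT/Q' = |196 − 17.1|/161 = 1.111 m·K/W
Known resistances:
  R'_conv,in = 1/(2πr h) = 1/(2π·0.0350·4210) = 0.001080 m·K/W
  R'_cast iron = ln(0.0393/0.0350)/(2πk) = 0.1159/(2π·58.2) = 3.169×10^-4 m·K/W
R_perlite = ΣR − ΣR_known = 1.111 − 0.001397 = 1.110 m·K/W
ln(r₂/r₁)/(2πk) = 1.110 ⇒ k = 0.3612/(2π·1.110) = 0.0518 W/m·K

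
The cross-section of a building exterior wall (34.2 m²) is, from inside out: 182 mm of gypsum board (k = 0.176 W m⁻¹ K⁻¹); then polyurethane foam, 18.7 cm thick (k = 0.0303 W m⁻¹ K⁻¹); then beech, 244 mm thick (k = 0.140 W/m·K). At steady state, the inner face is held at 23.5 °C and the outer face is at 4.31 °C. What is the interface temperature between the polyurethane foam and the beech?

T = 8.05 °C

Series thermal resistances, inner to outer:
  R_gypsum board = L/(kA) = 0.182/(0.176·34.2) = 0.03024 K/W
  R_polyurethane foam = L/(kA) = 0.187/(0.0303·34.2) = 0.1805 K/W
  R_beech = L/(kA) = 0.244/(0.140·34.2) = 0.05096 K/W
ΣR = 0.03024 + 0.1805 + 0.05096 = 0.2617 K/W
Q = ΔT/ΣR = (23.5 °C − 4.31 °C)/0.2617 = 73.33 W
From the inner boundary to the polyurethane foam/beech interface, ΣR_partial = 0.2107 K/W.
T_interface = T_in − Q·ΣR_partial = 23.5 °C − (73.33)(0.2107) = 8.05 °C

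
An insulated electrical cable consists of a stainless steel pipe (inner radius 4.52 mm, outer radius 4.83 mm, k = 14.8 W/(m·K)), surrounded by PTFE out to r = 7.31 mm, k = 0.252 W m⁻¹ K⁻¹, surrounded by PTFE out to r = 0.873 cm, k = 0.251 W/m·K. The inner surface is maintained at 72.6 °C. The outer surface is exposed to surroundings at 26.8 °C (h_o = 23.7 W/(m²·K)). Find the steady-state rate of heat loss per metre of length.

Q' = 40.0 W/m

Treat each layer as a resistance in series:
  R'_stainless steel = ln(0.00483/0.00452)/(2πk) = 0.06633/(2π·14.8) = 7.133×10^-4 m·K/W
  R'_PTFE = ln(0.00731/0.00483)/(2πk) = 0.4144/(2π·0.252) = 0.2617 m·K/W
  R'_PTFE = ln(0.00873/0.00731)/(2πk) = 0.1775/(2π·0.251) = 0.1126 m·K/W
  R'_conv,out = 1/(2πr h) = 1/(2π·0.00873·23.7) = 0.7692 m·K/W
ΣR = 7.133×10^-4 + 0.2617 + 0.1126 + 0.7692 = 1.144 m·K/W
Q' = ΔT/ΣR = (72.6 °C − 26.8 °C)/1.144 = 40.0 W/m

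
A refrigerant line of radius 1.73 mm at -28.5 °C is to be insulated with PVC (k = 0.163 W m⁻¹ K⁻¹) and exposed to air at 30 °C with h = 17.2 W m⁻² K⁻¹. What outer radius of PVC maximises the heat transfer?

r_cr = 0.948 cm

For a cylinder, r_cr = k_ins/h = 0.163/17.2 = 0.00948 m = 0.948 cm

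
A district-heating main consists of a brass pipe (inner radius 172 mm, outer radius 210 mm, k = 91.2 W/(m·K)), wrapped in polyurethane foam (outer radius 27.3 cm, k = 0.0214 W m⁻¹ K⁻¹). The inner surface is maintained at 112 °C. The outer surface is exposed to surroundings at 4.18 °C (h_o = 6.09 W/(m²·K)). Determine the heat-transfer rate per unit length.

Q' = 52.7 W/m

Series thermal resistances, inner to outer:
  R'_brass = ln(0.210/0.172)/(2πk) = 0.1996/(2π·91.2) = 3.483×10^-4 m·K/W
  R'_polyurethane foam = ln(0.273/0.210)/(2πk) = 0.2624/(2π·0.0214) = 1.951 m·K/W
  R'_conv,out = 1/(2πr h) = 1/(2π·0.273·6.09) = 0.09573 m·K/W
ΣR = 3.483×10^-4 + 1.951 + 0.09573 = 2.047 m·K/W
Q' = ΔT/ΣR = (112 °C − 4.18 °C)/2.047 = 52.7 W/m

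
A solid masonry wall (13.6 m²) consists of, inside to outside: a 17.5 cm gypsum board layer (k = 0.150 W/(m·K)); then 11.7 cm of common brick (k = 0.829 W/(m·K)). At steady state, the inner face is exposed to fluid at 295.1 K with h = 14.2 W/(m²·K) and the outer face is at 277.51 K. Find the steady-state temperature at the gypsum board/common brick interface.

T = 279.31 K

Treat each layer as a resistance in series:
  R_conv,in = 1/(hA) = 1/(14.2·13.6) = 0.005178 K/W
  R_gypsum board = L/(kA) = 0.175/(0.150·13.6) = 0.08578 K/W
  R_common brick = L/(kA) = 0.117/(0.829·13.6) = 0.01038 K/W
ΣR = 0.005178 + 0.08578 + 0.01038 = 0.1013 K/W
Q = ΔT/ΣR = (295.1 K − 277.51 K)/0.1013 = 173.6 W
From the inner boundary to the gypsum board/common brick interface, ΣR_partial = 0.09096 K/W.
T_interface = T_in − Q·ΣR_partial = 295.1 K − (173.6)(0.09096) = 279.31 K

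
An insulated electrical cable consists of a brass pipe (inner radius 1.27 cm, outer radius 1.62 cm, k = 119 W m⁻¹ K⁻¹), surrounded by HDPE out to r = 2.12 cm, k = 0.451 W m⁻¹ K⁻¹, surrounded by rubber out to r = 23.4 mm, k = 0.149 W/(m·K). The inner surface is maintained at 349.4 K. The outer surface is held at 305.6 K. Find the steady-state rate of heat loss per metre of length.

Treat each layer as a resistance in series:
  R'_brass = ln(0.0162/0.0127)/(2πk) = 0.2434/(2π·119) = 3.255×10^-4 m·K/W
  R'_HDPE = ln(0.0212/0.0162)/(2πk) = 0.2690/(2π·0.451) = 0.09492 m·K/W
  R'_rubber = ln(0.0234/0.0212)/(2πk) = 0.09873/(2π·0.149) = 0.1055 m·K/W
ΣR = 3.255×10^-4 + 0.09492 + 0.1055 = 0.2007 m·K/W
Q' = ΔT/ΣR = (349.4 K − 305.6 K)/0.2007 = 218 W/m

Q' = 218 W/m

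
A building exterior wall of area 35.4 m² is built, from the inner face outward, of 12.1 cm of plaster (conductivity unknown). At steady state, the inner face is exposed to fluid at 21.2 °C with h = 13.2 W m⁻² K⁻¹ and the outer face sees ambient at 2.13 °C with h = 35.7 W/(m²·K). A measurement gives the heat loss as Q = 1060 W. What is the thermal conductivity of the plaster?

ΣR = ΔT/Q = |21.2 − 2.13|/1060 = 0.01799 K/W
Known resistances:
  R_conv,in = 1/(hA) = 1/(13.2·35.4) = 0.002140 K/W
  R_conv,out = 1/(hA) = 1/(35.7·35.4) = 7.913×10^-4 K/W
R_plaster = ΣR − ΣR_known = 0.01799 − 0.002931 = 0.01506 K/W
L/(kA) = 0.01506 ⇒ k = 0.121/(0.01506·35.4) = 0.227 W/m·K

k = 0.227 W/m·K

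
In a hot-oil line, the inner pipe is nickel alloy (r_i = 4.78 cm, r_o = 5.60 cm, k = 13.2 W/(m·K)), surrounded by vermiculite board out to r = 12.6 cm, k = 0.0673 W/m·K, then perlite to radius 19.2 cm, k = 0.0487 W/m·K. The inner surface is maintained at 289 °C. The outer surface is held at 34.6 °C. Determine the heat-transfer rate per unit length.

Q' = 77.2 W/m

Series thermal resistances, inner to outer:
  R'_nickel alloy = ln(0.0560/0.0478)/(2πk) = 0.1583/(2π·13.2) = 0.001909 m·K/W
  R'_vermiculite board = ln(0.126/0.0560)/(2πk) = 0.8109/(2π·0.0673) = 1.918 m·K/W
  R'_perlite = ln(0.192/0.126)/(2πk) = 0.4212/(2π·0.0487) = 1.377 m·K/W
ΣR = 0.001909 + 1.918 + 1.377 = 3.297 m·K/W
Q' = ΔT/ΣR = (289 °C − 34.6 °C)/3.297 = 77.2 W/m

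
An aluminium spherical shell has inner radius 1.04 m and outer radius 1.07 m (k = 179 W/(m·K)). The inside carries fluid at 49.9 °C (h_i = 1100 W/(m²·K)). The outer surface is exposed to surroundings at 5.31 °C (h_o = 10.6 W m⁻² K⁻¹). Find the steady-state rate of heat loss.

Series thermal resistances, inner to outer:
  R_conv,in = 1/(4πr²h) = 1/(4π·1.04²·1100) = 6.689×10^-5 K/W
  R_aluminium = (1/1.04 − 1/1.07)/(4πk) = 0.02696/(4π·179) = 1.199×10^-5 K/W
  R_conv,out = 1/(4πr²h) = 1/(4π·1.07²·10.6) = 0.006557 K/W
ΣR = 6.689×10^-5 + 1.199×10^-5 + 0.006557 = 0.006636 K/W
Q = ΔT/ΣR = (49.9 °C − 5.31 °C)/0.006636 = 6720 W

Q = 6.72 kW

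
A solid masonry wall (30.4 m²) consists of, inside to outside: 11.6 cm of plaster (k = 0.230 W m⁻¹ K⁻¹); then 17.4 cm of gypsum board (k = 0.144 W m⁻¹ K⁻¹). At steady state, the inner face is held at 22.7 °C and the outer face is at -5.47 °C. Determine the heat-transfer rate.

Q = 500 W

Treat each layer as a resistance in series:
  R_plaster = L/(kA) = 0.116/(0.230·30.4) = 0.01659 K/W
  R_gypsum board = L/(kA) = 0.174/(0.144·30.4) = 0.03975 K/W
ΣR = 0.01659 + 0.03975 = 0.05634 K/W
Q = ΔT/ΣR = (22.7 °C − -5.47 °C)/0.05634 = 500 W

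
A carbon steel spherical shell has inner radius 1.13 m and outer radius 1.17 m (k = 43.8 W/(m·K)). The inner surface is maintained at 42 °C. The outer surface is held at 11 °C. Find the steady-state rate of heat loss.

Q = 4πk·ΔT/(1/r₁ − 1/r₂) = 4π × 43.8 × 31 / (1/1.13 − 1/1.17) = 5.64×10^5 W

Q = 5.64×10^5 W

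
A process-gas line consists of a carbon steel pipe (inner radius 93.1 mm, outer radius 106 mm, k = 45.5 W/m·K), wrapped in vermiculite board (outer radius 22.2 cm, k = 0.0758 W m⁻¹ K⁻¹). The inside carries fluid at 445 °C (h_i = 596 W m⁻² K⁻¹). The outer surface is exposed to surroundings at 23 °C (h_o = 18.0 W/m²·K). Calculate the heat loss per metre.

Treat each layer as a resistance in series:
  R'_conv,in = 1/(2πr h) = 1/(2π·0.0931·596) = 0.002868 m·K/W
  R'_carbon steel = ln(0.106/0.0931)/(2πk) = 0.1298/(2π·45.5) = 4.539×10^-4 m·K/W
  R'_vermiculite board = ln(0.222/0.106)/(2πk) = 0.7392/(2π·0.0758) = 1.552 m·K/W
  R'_conv,out = 1/(2πr h) = 1/(2π·0.222·18.0) = 0.03983 m·K/W
ΣR = 0.002868 + 4.539×10^-4 + 1.552 + 0.03983 = 1.595 m·K/W
Q' = ΔT/ΣR = (445 °C − 23 °C)/1.595 = 265 W/m

Q' = 265 W/m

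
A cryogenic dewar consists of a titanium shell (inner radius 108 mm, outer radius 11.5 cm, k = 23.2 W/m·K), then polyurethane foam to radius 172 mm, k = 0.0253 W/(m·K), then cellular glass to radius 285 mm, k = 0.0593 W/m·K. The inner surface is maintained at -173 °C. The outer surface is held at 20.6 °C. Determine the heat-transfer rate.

Resistance network (inner→outer):
  R_titanium = (1/0.108 − 1/0.115)/(4πk) = 0.5636/(4π·23.2) = 0.001933 K/W
  R_polyurethane foam = (1/0.115 − 1/0.172)/(4πk) = 2.882/(4π·0.0253) = 9.064 K/W
  R_cellular glass = (1/0.172 − 1/0.285)/(4πk) = 2.305/(4π·0.0593) = 3.093 K/W
ΣR = 0.001933 + 9.064 + 3.093 = 12.16 K/W
Q = ΔT/ΣR = (-173 °C − 20.6 °C)/12.16 = -15.9 W
(Negative Q ⇒ heat flows inward; heat gain = 15.9 W.)

Q = 15.9 W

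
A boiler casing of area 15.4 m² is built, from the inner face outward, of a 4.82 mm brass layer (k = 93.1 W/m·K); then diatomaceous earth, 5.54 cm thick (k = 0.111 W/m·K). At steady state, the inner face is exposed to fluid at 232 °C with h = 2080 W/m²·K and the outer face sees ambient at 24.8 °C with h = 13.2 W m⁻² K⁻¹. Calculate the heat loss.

Resistance network (inner→outer):
  R_conv,in = 1/(hA) = 1/(2080·15.4) = 3.122×10^-5 K/W
  R_brass = L/(kA) = 0.00482/(93.1·15.4) = 3.362×10^-6 K/W
  R_diatomaceous earth = L/(kA) = 0.0554/(0.111·15.4) = 0.03241 K/W
  R_conv,out = 1/(hA) = 1/(13.2·15.4) = 0.004919 K/W
ΣR = 3.122×10^-5 + 3.362×10^-6 + 0.03241 + 0.004919 = 0.03736 K/W
Q = ΔT/ΣR = (232 °C − 24.8 °C)/0.03736 = 5550 W

Q = 5.55 kW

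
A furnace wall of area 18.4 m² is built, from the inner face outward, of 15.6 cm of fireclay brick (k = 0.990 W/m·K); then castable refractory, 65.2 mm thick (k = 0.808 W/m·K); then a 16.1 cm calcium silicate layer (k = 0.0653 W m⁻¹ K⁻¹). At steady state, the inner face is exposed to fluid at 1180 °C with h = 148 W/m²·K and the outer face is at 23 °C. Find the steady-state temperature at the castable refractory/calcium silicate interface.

Series thermal resistances, inner to outer:
  R_conv,in = 1/(hA) = 1/(148·18.4) = 3.672×10^-4 K/W
  R_fireclay brick = L/(kA) = 0.156/(0.990·18.4) = 0.008564 K/W
  R_castable refractory = L/(kA) = 0.0652/(0.808·18.4) = 0.004385 K/W
  R_calcium silicate = L/(kA) = 0.161/(0.0653·18.4) = 0.1340 K/W
ΣR = 3.672×10^-4 + 0.008564 + 0.004385 + 0.1340 = 0.1473 K/W
Q = ΔT/ΣR = (1180 °C − 23 °C)/0.1473 = 7855 W
From the inner boundary to the castable refractory/calcium silicate interface, ΣR_partial = 0.01332 K/W.
T_interface = T_in − Q·ΣR_partial = 1180 °C − (7855)(0.01332) = 1075 °C

T = 1075 °C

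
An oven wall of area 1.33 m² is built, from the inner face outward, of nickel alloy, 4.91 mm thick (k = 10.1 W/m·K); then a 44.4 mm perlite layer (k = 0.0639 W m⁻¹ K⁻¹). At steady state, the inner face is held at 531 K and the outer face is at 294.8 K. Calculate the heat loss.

Treat each layer as a resistance in series:
  R_nickel alloy = L/(kA) = 0.00491/(10.1·1.33) = 3.655×10^-4 K/W
  R_perlite = L/(kA) = 0.0444/(0.0639·1.33) = 0.5224 K/W
ΣR = 3.655×10^-4 + 0.5224 = 0.5228 K/W
Q = ΔT/ΣR = (531 K − 294.8 K)/0.5228 = 452 W

Q = 452 W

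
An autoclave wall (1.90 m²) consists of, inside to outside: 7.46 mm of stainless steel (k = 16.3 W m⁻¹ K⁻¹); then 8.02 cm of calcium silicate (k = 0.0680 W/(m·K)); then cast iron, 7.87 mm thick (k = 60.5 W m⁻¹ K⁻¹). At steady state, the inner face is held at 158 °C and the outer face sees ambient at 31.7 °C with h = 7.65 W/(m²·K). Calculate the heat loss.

Resistance network (inner→outer):
  R_stainless steel = L/(kA) = 0.00746/(16.3·1.90) = 2.409×10^-4 K/W
  R_calcium silicate = L/(kA) = 0.0802/(0.0680·1.90) = 0.6207 K/W
  R_cast iron = L/(kA) = 0.00787/(60.5·1.90) = 6.846×10^-5 K/W
  R_conv,out = 1/(hA) = 1/(7.65·1.90) = 0.06880 K/W
ΣR = 2.409×10^-4 + 0.6207 + 6.846×10^-5 + 0.06880 = 0.6898 K/W
Q = ΔT/ΣR = (158 °C − 31.7 °C)/0.6898 = 183 W

Q = 183 W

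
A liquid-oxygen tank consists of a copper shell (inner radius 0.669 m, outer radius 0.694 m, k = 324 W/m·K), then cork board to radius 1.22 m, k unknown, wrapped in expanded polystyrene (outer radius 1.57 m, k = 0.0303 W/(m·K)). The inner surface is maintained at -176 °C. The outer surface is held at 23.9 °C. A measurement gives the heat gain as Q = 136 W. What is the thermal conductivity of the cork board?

k = 0.0499 W/m·K

ΣR = ΔT/Q = |-176 − 23.9|/136 = 1.470 K/W
Known resistances:
  R_copper = (1/0.669 − 1/0.694)/(4πk) = 0.05385/(4π·324) = 1.323×10^-5 K/W
  R_expanded polystyrene = (1/1.22 − 1/1.57)/(4πk) = 0.1827/(4π·0.0303) = 0.4799 K/W
R_cork board = ΣR − ΣR_known = 1.470 − 0.4799 = 0.9901 K/W
(1/r₁−1/r₂)/(4πk) = 0.9901 ⇒ k = 0.6213/(4π·0.9901) = 0.0499 W/m·K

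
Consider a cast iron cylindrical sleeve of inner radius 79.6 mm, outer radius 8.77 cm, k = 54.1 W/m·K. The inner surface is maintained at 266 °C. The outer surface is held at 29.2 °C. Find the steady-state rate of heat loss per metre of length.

Q' = 831 kW/m

Q' = 2πk·ΔT/ln(r₂/r₁) = 2π × 54.1 × 236.8 / ln(0.0877/0.0796) = 8.31×10^5 W/m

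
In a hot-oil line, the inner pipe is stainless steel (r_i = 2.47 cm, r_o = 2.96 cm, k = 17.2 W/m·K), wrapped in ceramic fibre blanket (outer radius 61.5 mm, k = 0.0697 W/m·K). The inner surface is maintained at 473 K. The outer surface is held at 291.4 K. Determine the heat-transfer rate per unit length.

Treat each layer as a resistance in series:
  R'_stainless steel = ln(0.0296/0.0247)/(2πk) = 0.1810/(2π·17.2) = 0.001675 m·K/W
  R'_ceramic fibre blanket = ln(0.0615/0.0296)/(2πk) = 0.7313/(2π·0.0697) = 1.670 m·K/W
ΣR = 0.001675 + 1.670 = 1.672 m·K/W
Q' = ΔT/ΣR = (473 K − 291.4 K)/1.672 = 109 W/m

Q' = 109 W/m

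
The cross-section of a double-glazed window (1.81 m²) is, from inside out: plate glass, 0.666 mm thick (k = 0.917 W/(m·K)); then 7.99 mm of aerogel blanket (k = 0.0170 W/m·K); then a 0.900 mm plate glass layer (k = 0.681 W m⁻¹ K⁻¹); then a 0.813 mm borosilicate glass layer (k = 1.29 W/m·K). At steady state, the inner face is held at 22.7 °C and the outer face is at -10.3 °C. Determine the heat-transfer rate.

Resistance network (inner→outer):
  R_plate glass = L/(kA) = 6.66×10^-4/(0.917·1.81) = 4.013×10^-4 K/W
  R_aerogel blanket = L/(kA) = 0.00799/(0.0170·1.81) = 0.2597 K/W
  R_plate glass = L/(kA) = 9.00×10^-4/(0.681·1.81) = 7.302×10^-4 K/W
  R_borosilicate glass = L/(kA) = 8.13×10^-4/(1.29·1.81) = 3.482×10^-4 K/W
ΣR = 4.013×10^-4 + 0.2597 + 7.302×10^-4 + 3.482×10^-4 = 0.2612 K/W
Q = ΔT/ΣR = (22.7 °C − -10.3 °C)/0.2612 = 126 W

Q = 126 W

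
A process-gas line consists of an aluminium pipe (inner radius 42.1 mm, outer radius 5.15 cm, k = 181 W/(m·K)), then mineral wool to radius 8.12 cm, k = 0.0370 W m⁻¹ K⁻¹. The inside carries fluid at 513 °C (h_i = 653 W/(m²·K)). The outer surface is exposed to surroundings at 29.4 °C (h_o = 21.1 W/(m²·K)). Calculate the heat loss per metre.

Q' = 235 W/m

Resistance network (inner→outer):
  R'_conv,in = 1/(2πr h) = 1/(2π·0.0421·653) = 0.005789 m·K/W
  R'_aluminium = ln(0.0515/0.0421)/(2πk) = 0.2015/(2π·181) = 1.772×10^-4 m·K/W
  R'_mineral wool = ln(0.0812/0.0515)/(2πk) = 0.4553/(2π·0.0370) = 1.959 m·K/W
  R'_conv,out = 1/(2πr h) = 1/(2π·0.0812·21.1) = 0.09289 m·K/W
ΣR = 0.005789 + 1.772×10^-4 + 1.959 + 0.09289 = 2.058 m·K/W
Q' = ΔT/ΣR = (513 °C − 29.4 °C)/2.058 = 235 W/m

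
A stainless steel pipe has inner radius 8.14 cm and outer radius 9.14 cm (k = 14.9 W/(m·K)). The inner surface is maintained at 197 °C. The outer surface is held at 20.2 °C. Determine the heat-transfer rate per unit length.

Q' = 143 kW/m

Q' = 2πk·ΔT/ln(r₂/r₁) = 2π × 14.9 × 176.8 / ln(0.0914/0.0814) = 1.43×10^5 W/m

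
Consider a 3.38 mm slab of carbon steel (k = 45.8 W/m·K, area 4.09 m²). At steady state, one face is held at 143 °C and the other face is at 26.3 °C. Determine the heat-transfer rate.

Q = 6470 kW

Q = kA·ΔT/L = 45.8 × 4.09 × |143 °C − 26.3 °C| / 0.00338 = 6.47×10^6 W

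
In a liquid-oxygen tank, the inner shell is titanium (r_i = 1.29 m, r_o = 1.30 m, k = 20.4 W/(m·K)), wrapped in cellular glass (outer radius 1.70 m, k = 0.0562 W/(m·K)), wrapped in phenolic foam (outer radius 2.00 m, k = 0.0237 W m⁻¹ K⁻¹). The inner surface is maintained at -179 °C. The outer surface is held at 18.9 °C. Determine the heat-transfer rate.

Q = 358 W

Resistance network (inner→outer):
  R_titanium = (1/1.29 − 1/1.30)/(4πk) = 0.005963/(4π·20.4) = 2.326×10^-5 K/W
  R_cellular glass = (1/1.30 − 1/1.70)/(4πk) = 0.1810/(4π·0.0562) = 0.2563 K/W
  R_phenolic foam = (1/1.70 − 1/2.00)/(4πk) = 0.08824/(4π·0.0237) = 0.2963 K/W
ΣR = 2.326×10^-5 + 0.2563 + 0.2963 = 0.5526 K/W
Q = ΔT/ΣR = (-179 °C − 18.9 °C)/0.5526 = -358 W
(Negative Q ⇒ heat flows inward; heat gain = 358 W.)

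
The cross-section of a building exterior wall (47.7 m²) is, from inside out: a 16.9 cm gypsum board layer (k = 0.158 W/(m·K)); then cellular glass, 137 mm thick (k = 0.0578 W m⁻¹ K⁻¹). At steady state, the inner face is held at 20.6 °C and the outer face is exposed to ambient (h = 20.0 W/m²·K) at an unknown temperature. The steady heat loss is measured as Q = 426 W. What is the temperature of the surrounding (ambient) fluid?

Sum the resistances:
  R_gypsum board = L/(kA) = 0.169/(0.158·47.7) = 0.02242 K/W
  R_cellular glass = L/(kA) = 0.137/(0.0578·47.7) = 0.04969 K/W
  R_conv,out = 1/(hA) = 1/(20.0·47.7) = 0.001048 K/W
ΣR = 0.07316 K/W
ΔT = Q·ΣR = 426 × 0.07316 = 31.17 K
Heat flows outward, so T_out = T_in − ΔT = 20.6 − 31.17 = -10.6 °C

T_out = -10.6 °C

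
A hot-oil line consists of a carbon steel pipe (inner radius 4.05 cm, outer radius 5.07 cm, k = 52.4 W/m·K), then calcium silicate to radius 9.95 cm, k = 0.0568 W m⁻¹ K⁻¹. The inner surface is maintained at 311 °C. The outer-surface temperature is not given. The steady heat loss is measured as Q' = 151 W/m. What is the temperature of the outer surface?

Series resistances:
  R'_carbon steel = ln(0.0507/0.0405)/(2πk) = 0.2246/(2π·52.4) = 6.823×10^-4 m·K/W
  R'_calcium silicate = ln(0.0995/0.0507)/(2πk) = 0.6742/(2π·0.0568) = 1.889 m·K/W
ΣR = 1.890 m·K/W
ΔT = Q'·ΣR = 151 × 1.890 = 285.4 K
Heat flows outward, so T_out = T_in − ΔT = 311 − 285.4 = 25.6 °C

T_out = 25.6 °C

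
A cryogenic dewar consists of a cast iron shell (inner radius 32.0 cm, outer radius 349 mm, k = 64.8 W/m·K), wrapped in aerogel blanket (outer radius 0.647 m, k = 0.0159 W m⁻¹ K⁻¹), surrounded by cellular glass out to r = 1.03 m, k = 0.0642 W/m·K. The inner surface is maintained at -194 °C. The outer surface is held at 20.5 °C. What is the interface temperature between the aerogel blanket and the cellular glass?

T = -0.4 °C

Treat each layer as a resistance in series:
  R_cast iron = (1/0.320 − 1/0.349)/(4πk) = 0.2597/(4π·64.8) = 3.189×10^-4 K/W
  R_aerogel blanket = (1/0.349 − 1/0.647)/(4πk) = 1.320/(4π·0.0159) = 6.605 K/W
  R_cellular glass = (1/0.647 − 1/1.03)/(4πk) = 0.5747/(4π·0.0642) = 0.7124 K/W
ΣR = 3.189×10^-4 + 6.605 + 0.7124 = 7.318 K/W
Q = ΔT/ΣR = (-194 °C − 20.5 °C)/7.318 = -29.31 W
From the inner boundary to the aerogel blanket/cellular glass interface, ΣR_partial = 6.605 K/W.
T_interface = T_in − Q·ΣR_partial = -194 °C − (-29.31)(6.605) = -0.4 °C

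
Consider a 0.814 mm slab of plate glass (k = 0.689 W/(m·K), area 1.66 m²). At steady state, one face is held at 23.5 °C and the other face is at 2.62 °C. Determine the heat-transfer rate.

Q = 29.3 kW

Q = kA·ΔT/L = 0.689 × 1.66 × |23.5 °C − 2.62 °C| / 8.14×10^-4 = 29300 W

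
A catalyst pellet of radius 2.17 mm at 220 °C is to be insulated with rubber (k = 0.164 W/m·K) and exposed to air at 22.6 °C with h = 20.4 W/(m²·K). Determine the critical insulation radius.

r_cr = 1.61 cm

For a sphere, r_cr = 2k_ins/h = 2·0.164/20.4 = 0.0161 m = 1.61 cm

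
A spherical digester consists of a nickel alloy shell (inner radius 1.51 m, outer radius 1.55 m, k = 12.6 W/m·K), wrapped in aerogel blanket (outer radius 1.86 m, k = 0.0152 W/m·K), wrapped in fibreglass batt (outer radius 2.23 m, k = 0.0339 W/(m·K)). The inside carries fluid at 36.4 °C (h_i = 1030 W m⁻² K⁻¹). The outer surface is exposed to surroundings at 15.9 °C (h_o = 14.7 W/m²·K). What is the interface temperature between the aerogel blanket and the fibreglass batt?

Treat each layer as a resistance in series:
  R_conv,in = 1/(4πr²h) = 1/(4π·1.51²·1030) = 3.388×10^-5 K/W
  R_nickel alloy = (1/1.51 − 1/1.55)/(4πk) = 0.01709/(4π·12.6) = 1.079×10^-4 K/W
  R_aerogel blanket = (1/1.55 − 1/1.86)/(4πk) = 0.1075/(4π·0.0152) = 0.5629 K/W
  R_fibreglass batt = (1/1.86 − 1/2.23)/(4πk) = 0.08920/(4π·0.0339) = 0.2094 K/W
  R_conv,out = 1/(4πr²h) = 1/(4π·2.23²·14.7) = 0.001089 K/W
ΣR = 3.388×10^-5 + 1.079×10^-4 + 0.5629 + 0.2094 + 0.001089 = 0.7735 K/W
Q = ΔT/ΣR = (36.4 °C − 15.9 °C)/0.7735 = 26.50 W
From the inner boundary to the aerogel blanket/fibreglass batt interface, ΣR_partial = 0.5630 K/W.
T_interface = T_in − Q·ΣR_partial = 36.4 °C − (26.50)(0.5630) = 21.5 °C

T = 21.5 °C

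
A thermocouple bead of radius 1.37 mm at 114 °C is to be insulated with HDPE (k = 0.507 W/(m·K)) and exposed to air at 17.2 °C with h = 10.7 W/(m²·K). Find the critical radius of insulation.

r_cr = 9.48 cm

For a sphere, r_cr = 2k_ins/h = 2·0.507/10.7 = 0.0948 m = 9.48 cm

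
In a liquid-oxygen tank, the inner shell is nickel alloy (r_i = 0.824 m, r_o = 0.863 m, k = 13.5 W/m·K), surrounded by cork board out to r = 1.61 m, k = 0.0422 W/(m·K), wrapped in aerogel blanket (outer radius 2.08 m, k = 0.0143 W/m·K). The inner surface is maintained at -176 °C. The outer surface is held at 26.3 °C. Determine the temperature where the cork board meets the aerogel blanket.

Resistance network (inner→outer):
  R_nickel alloy = (1/0.824 − 1/0.863)/(4πk) = 0.05484/(4π·13.5) = 3.233×10^-4 K/W
  R_cork board = (1/0.863 − 1/1.61)/(4πk) = 0.5376/(4π·0.0422) = 1.014 K/W
  R_aerogel blanket = (1/1.61 − 1/2.08)/(4πk) = 0.1403/(4π·0.0143) = 0.7810 K/W
ΣR = 3.233×10^-4 + 1.014 + 0.7810 = 1.795 K/W
Q = ΔT/ΣR = (-176 °C − 26.3 °C)/1.795 = -112.7 W
From the inner boundary to the cork board/aerogel blanket interface, ΣR_partial = 1.014 K/W.
T_interface = T_in − Q·ΣR_partial = -176 °C − (-112.7)(1.014) = -61.7 °C

T = -61.7 °C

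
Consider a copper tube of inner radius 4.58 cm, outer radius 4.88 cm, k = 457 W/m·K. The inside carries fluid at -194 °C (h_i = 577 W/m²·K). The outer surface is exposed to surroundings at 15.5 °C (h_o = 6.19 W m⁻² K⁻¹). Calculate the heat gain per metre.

Q' = 393 W/m

Treat each layer as a resistance in series:
  R'_conv,in = 1/(2πr h) = 1/(2π·0.0458·577) = 0.006023 m·K/W
  R'_copper = ln(0.0488/0.0458)/(2πk) = 0.06345/(2π·457) = 2.210×10^-5 m·K/W
  R'_conv,out = 1/(2πr h) = 1/(2π·0.0488·6.19) = 0.5269 m·K/W
ΣR = 0.006023 + 2.210×10^-5 + 0.5269 = 0.5329 m·K/W
Q' = ΔT/ΣR = (-194 °C − 15.5 °C)/0.5329 = -393 W/m
(Negative Q' ⇒ heat flows inward; heat gain = 393 W/m.)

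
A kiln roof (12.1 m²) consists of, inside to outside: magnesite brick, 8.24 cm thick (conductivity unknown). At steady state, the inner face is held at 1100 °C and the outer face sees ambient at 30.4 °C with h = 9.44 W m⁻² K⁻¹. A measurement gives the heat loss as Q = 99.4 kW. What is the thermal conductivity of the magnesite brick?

ΣR = ΔT/Q = |1100 − 30.4|/99400 = 0.01076 K/W
Known resistances:
  R_conv,out = 1/(hA) = 1/(9.44·12.1) = 0.008755 K/W
R_magnesite brick = ΣR − ΣR_known = 0.01076 − 0.008755 = 0.002005 K/W
L/(kA) = 0.002005 ⇒ k = 0.0824/(0.002005·12.1) = 3.40 W/m·K

k = 3.40 W/m·K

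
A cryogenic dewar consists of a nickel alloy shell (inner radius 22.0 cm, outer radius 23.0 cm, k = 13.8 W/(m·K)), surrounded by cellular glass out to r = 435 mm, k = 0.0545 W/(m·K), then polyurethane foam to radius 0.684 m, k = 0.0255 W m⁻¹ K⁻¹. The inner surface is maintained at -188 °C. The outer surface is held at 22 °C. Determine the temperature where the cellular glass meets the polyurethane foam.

Treat each layer as a resistance in series:
  R_nickel alloy = (1/0.220 − 1/0.230)/(4πk) = 0.1976/(4π·13.8) = 0.001140 K/W
  R_cellular glass = (1/0.230 − 1/0.435)/(4πk) = 2.049/(4π·0.0545) = 2.992 K/W
  R_polyurethane foam = (1/0.435 − 1/0.684)/(4πk) = 0.8369/(4π·0.0255) = 2.612 K/W
ΣR = 0.001140 + 2.992 + 2.612 = 5.605 K/W
Q = ΔT/ΣR = (-188 °C − 22 °C)/5.605 = -37.47 W
From the inner boundary to the cellular glass/polyurethane foam interface, ΣR_partial = 2.993 K/W.
T_interface = T_in − Q·ΣR_partial = -188 °C − (-37.47)(2.993) = -75.9 °C

T = -75.9 °C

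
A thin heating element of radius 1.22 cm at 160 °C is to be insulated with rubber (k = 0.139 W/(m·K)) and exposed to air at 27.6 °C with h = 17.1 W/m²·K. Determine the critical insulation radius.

For a cylinder, r_cr = k_ins/h = 0.139/17.1 = 0.00813 m = 0.813 cm

r_cr = 0.813 cm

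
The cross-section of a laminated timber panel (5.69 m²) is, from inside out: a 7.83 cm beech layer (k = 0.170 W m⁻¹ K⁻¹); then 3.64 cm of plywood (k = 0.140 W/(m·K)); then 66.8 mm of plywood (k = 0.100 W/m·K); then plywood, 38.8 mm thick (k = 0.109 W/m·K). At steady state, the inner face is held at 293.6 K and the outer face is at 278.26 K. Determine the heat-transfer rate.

Q = 50.0 W

Treat each layer as a resistance in series:
  R_beech = L/(kA) = 0.0783/(0.170·5.69) = 0.08095 K/W
  R_plywood = L/(kA) = 0.0364/(0.140·5.69) = 0.04569 K/W
  R_plywood = L/(kA) = 0.0668/(0.100·5.69) = 0.1174 K/W
  R_plywood = L/(kA) = 0.0388/(0.109·5.69) = 0.06256 K/W
ΣR = 0.08095 + 0.04569 + 0.1174 + 0.06256 = 0.3066 K/W
Q = ΔT/ΣR = (293.6 K − 278.26 K)/0.3066 = 50.0 W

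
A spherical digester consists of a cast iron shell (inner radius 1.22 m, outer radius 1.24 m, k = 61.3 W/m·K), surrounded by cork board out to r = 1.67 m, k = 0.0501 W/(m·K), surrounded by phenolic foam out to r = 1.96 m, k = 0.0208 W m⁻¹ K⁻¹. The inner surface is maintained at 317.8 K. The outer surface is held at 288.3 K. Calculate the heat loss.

Q = 44.1 W

Resistance network (inner→outer):
  R_cast iron = (1/1.22 − 1/1.24)/(4πk) = 0.01322/(4π·61.3) = 1.716×10^-5 K/W
  R_cork board = (1/1.24 − 1/1.67)/(4πk) = 0.2076/(4π·0.0501) = 0.3298 K/W
  R_phenolic foam = (1/1.67 − 1/1.96)/(4πk) = 0.08860/(4π·0.0208) = 0.3390 K/W
ΣR = 1.716×10^-5 + 0.3298 + 0.3390 = 0.6688 K/W
Q = ΔT/ΣR = (317.8 K − 288.3 K)/0.6688 = 44.1 W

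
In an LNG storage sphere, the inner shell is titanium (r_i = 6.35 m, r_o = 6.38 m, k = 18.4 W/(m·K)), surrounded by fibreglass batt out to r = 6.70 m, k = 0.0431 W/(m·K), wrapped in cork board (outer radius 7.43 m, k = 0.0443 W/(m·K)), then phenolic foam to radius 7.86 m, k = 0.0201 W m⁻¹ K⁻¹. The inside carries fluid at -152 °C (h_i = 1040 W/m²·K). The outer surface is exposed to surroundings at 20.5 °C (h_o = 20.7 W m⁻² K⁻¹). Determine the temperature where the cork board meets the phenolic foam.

T = -52.1 °C

Resistance network (inner→outer):
  R_conv,in = 1/(4πr²h) = 1/(4π·6.35²·1040) = 1.898×10^-6 K/W
  R_titanium = (1/6.35 − 1/6.38)/(4πk) = 7.405×10^-4/(4π·18.4) = 3.203×10^-6 K/W
  R_fibreglass batt = (1/6.38 − 1/6.70)/(4πk) = 0.007486/(4π·0.0431) = 0.01382 K/W
  R_cork board = (1/6.70 − 1/7.43)/(4πk) = 0.01466/(4π·0.0443) = 0.02634 K/W
  R_phenolic foam = (1/7.43 − 1/7.86)/(4πk) = 0.007363/(4π·0.0201) = 0.02915 K/W
  R_conv,out = 1/(4πr²h) = 1/(4π·7.86²·20.7) = 6.223×10^-5 K/W
ΣR = 1.898×10^-6 + 3.203×10^-6 + 0.01382 + 0.02634 + 0.02915 + 6.223×10^-5 = 0.06938 K/W
Q = ΔT/ΣR = (-152 °C − 20.5 °C)/0.06938 = -2486 W
From the inner boundary to the cork board/phenolic foam interface, ΣR_partial = 0.04017 K/W.
T_interface = T_in − Q·ΣR_partial = -152 °C − (-2486)(0.04017) = -52.1 °C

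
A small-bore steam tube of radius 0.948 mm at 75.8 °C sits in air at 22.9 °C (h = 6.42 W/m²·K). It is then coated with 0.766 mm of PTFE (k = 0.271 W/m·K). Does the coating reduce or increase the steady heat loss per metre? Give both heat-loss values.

increases: 2.02 → 3.57 W/m

Critical radius for a cylinder: r_cr = k/h = 0.0422 m = 4.22 cm.
Outer radius after coating: r₂ = 9.48×10^-4 + 7.66×10^-4 = 0.001714 m.
Since r₁ < r_cr and r₂ ≤ r_cr, the coating moves toward the maximum at r_cr — heat loss rises.
Bare: R = 1/(2πr₁h) = 26.15 m·K/W; Q = 52.9/26.15 = 2.02 W/m.
Coated: R = R_cond + R_conv = 14.81 m·K/W; Q = 52.9/14.81 = 3.57 W/m.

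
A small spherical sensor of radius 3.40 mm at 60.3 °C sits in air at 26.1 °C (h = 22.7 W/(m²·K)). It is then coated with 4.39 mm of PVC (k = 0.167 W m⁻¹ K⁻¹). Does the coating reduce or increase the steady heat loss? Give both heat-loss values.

increases: 0.113 → 0.250 W

Critical radius for a sphere: r_cr = 2k/h = 0.0147 m = 1.47 cm.
Outer radius after coating: r₂ = 0.00340 + 0.00439 = 0.00779 m.
Since r₁ < r_cr and r₂ ≤ r_cr, the coating moves toward the maximum at r_cr — heat loss rises.
Bare: R = 1/(4πr₁²h) = 303.3 K/W; Q = 34.2/303.3 = 0.113 W.
Coated: R = R_cond + R_conv = 136.7 K/W; Q = 34.2/136.7 = 0.250 W.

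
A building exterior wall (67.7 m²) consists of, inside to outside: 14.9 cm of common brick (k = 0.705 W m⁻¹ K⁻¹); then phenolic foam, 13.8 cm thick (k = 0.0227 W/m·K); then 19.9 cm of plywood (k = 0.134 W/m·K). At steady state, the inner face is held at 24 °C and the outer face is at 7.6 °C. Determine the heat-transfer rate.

Q = 143 W

Resistance network (inner→outer):
  R_common brick = L/(kA) = 0.149/(0.705·67.7) = 0.003122 K/W
  R_phenolic foam = L/(kA) = 0.138/(0.0227·67.7) = 0.08980 K/W
  R_plywood = L/(kA) = 0.199/(0.134·67.7) = 0.02194 K/W
ΣR = 0.003122 + 0.08980 + 0.02194 = 0.1149 K/W
Q = ΔT/ΣR = (24 °C − 7.6 °C)/0.1149 = 143 W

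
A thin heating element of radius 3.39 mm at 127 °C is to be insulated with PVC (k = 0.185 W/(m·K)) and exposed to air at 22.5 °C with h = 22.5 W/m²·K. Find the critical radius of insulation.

r_cr = 0.822 cm

For a cylinder, r_cr = k_ins/h = 0.185/22.5 = 0.00822 m = 0.822 cm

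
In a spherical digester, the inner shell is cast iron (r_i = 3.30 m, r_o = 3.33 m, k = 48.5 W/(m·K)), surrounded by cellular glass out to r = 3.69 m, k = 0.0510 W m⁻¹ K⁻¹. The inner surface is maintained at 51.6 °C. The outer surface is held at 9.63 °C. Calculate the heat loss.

Q = 918 W

Treat each layer as a resistance in series:
  R_cast iron = (1/3.30 − 1/3.33)/(4πk) = 0.002730/(4π·48.5) = 4.479×10^-6 K/W
  R_cellular glass = (1/3.33 − 1/3.69)/(4πk) = 0.02930/(4π·0.0510) = 0.04571 K/W
ΣR = 4.479×10^-6 + 0.04571 = 0.04571 K/W
Q = ΔT/ΣR = (51.6 °C − 9.63 °C)/0.04571 = 918 W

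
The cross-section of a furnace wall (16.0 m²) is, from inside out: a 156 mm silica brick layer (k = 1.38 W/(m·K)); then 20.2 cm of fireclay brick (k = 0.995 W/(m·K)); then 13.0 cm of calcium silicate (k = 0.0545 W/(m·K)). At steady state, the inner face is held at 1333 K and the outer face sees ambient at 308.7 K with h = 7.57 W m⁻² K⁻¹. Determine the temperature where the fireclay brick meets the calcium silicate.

Resistance network (inner→outer):
  R_silica brick = L/(kA) = 0.156/(1.38·16.0) = 0.007065 K/W
  R_fireclay brick = L/(kA) = 0.202/(0.995·16.0) = 0.01269 K/W
  R_calcium silicate = L/(kA) = 0.130/(0.0545·16.0) = 0.1491 K/W
  R_conv,out = 1/(hA) = 1/(7.57·16.0) = 0.008256 K/W
ΣR = 0.007065 + 0.01269 + 0.1491 + 0.008256 = 0.1771 K/W
Q = ΔT/ΣR = (1333 K − 308.7 K)/0.1771 = 5784 W
From the inner boundary to the fireclay brick/calcium silicate interface, ΣR_partial = 0.01976 K/W.
T_interface = T_in − Q·ΣR_partial = 1333 K − (5784)(0.01976) = 1219 K

T = 1219 K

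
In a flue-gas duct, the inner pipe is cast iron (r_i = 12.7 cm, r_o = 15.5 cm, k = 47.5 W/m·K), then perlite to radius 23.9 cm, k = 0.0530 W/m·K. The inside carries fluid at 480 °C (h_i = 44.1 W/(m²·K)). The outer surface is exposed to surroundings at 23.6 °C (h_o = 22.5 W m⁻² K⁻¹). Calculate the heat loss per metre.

Q' = 336 W/m

Resistance network (inner→outer):
  R'_conv,in = 1/(2πr h) = 1/(2π·0.127·44.1) = 0.02842 m·K/W
  R'_cast iron = ln(0.155/0.127)/(2πk) = 0.1992/(2π·47.5) = 6.676×10^-4 m·K/W
  R'_perlite = ln(0.239/0.155)/(2πk) = 0.4330/(2π·0.0530) = 1.300 m·K/W
  R'_conv,out = 1/(2πr h) = 1/(2π·0.239·22.5) = 0.02960 m·K/W
ΣR = 0.02842 + 6.676×10^-4 + 1.300 + 0.02960 = 1.359 m·K/W
Q' = ΔT/ΣR = (480 °C − 23.6 °C)/1.359 = 336 W/m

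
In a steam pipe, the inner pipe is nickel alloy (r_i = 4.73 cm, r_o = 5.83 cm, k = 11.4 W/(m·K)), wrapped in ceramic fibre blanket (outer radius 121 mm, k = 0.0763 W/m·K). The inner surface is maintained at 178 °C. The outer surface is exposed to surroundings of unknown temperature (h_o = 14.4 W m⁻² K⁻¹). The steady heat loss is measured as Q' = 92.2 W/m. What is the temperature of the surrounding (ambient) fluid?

Sum the resistances:
  R'_nickel alloy = ln(0.0583/0.0473)/(2πk) = 0.2091/(2π·11.4) = 0.002919 m·K/W
  R'_ceramic fibre blanket = ln(0.121/0.0583)/(2πk) = 0.7302/(2π·0.0763) = 1.523 m·K/W
  R'_conv,out = 1/(2πr h) = 1/(2π·0.121·14.4) = 0.09134 m·K/W
ΣR = 1.617 m·K/W
ΔT = Q'·ΣR = 92.2 × 1.617 = 149.1 K
Heat flows outward, so T_out = T_in − ΔT = 178 − 149.1 = 28.9 °C

T_out = 28.9 °C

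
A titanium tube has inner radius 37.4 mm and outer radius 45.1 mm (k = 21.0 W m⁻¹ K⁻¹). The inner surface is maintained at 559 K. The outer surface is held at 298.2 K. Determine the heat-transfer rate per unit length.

Q' = 2πk·ΔT/ln(r₂/r₁) = 2π × 21.0 × 260.8 / ln(0.0451/0.0374) = 1.84×10^5 W/m

Q' = 1.84×10^5 W/m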